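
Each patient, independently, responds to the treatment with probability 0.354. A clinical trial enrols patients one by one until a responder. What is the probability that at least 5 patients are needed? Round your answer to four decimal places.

0.1742

Y = number of patients to the first success; geometric, p = 0.354.
P(Y > 4) = P(first 4 all fail) = (1−p)^4 = 0.174153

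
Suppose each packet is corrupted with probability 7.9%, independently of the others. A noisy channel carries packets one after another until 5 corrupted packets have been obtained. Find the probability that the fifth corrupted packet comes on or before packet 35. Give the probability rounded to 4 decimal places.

Finishing within 35 packets ⇔ at least 5 successes in the first 35. With X ~ Binomial(35, 0.079), P(Y ≤ 35) = 1 − P(X ≤ 4).
  k=0: C(35,0)·0.079^0·0.921^35 = 0.056116
  k=1: C(35,1)·0.079^1·0.921^34 = 0.168470
  k=2: C(35,2)·0.079^2·0.921^33 = 0.245663
  k=3: C(35,3)·0.079^3·0.921^32 = 0.231792
  k=4: C(35,4)·0.079^4·0.921^31 = 0.159058
1 − 0.861099 = 0.138901

0.1389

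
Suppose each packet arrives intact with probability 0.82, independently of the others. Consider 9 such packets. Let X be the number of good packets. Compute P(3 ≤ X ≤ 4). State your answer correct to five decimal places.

0.01234

X ~ Binomial(9, 0.82); P(3 ≤ X ≤ 4) = Σ C(9,k) p^k (1−p)^(9−k) over k:
  k=3: C(9,3)·0.82^3·0.18^6 = 0.0015753
  k=4: C(9,4)·0.82^4·0.18^5 = 0.0107644
Total = 0.0123396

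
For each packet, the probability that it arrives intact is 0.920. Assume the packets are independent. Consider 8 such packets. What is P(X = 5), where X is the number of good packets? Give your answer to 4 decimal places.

X ~ Binomial(n=8, p=0.92).
P(X=5) = C(8,5) · p^5 · (1−p)^3
= 56 · 0.65908 · 0.000512 = 0.018897

0.0189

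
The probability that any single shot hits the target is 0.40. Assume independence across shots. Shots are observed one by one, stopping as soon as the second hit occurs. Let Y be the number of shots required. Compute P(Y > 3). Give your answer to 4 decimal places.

Needing more than 3 shots ⇔ fewer than 2 successes in the first 3. With X ~ Binomial(3, 0.40), P(Y > 3) = P(X ≤ 1).
  k=0: C(3,0)·0.40^0·0.60^3 = 0.216000
  k=1: C(3,1)·0.40^1·0.60^2 = 0.432000
P(X ≤ 1) = 0.648000

0.6480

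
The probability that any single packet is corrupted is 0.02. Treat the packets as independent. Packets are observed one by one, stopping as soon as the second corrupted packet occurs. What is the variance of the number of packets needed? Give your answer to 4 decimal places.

Y = total packets until the second success; negative binomial with r=2, p=0.02.
Var(Y) = r(1−p)/p² = 2·0.98 / 0.02² = 4900.000000

4900.0000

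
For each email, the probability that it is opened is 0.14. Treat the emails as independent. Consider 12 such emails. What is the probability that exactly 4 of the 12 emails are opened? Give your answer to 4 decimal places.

X ~ Binomial(n=12, p=0.14).
P(X=4) = C(12,4) · p^4 · (1−p)^8
= 495 · 0.00038416 · 0.29922 = 0.056899

0.0569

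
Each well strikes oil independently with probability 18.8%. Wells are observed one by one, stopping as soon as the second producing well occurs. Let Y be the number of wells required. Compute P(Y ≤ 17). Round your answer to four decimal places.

0.8568

Finishing within 17 wells ⇔ at least 2 successes in the first 17. With X ~ Binomial(17, 0.188), P(Y ≤ 17) = 1 − P(X ≤ 1).
  k=0: C(17,0)·0.188^0·0.812^17 = 0.029004
  k=1: C(17,1)·0.188^1·0.812^16 = 0.114157
1 − 0.143161 = 0.856839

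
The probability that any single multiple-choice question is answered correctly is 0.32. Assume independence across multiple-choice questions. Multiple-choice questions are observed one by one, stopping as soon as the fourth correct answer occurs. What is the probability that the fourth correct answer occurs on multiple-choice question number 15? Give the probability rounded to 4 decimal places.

0.0549

Y = trial on which the fourth success occurs; negative binomial, r=4, p=0.32.
P(Y=15) = C(14,3) · p^4 · (1−p)^11
= 364 · 0.010486 · 0.014375 = 0.054865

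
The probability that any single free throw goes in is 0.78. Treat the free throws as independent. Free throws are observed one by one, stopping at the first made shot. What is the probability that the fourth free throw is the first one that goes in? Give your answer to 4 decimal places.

Geometric (trials to first success), p = 0.78.
P(Y = 4) = (1−p)^3 · p = 0.010648 · 0.78 = 0.008305

0.0083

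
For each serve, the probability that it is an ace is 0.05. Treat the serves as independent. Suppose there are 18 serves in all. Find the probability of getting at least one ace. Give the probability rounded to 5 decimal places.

0.60279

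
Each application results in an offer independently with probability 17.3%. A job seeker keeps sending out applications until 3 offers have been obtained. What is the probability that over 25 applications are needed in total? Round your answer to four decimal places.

Needing more than 25 applications ⇔ fewer than 3 successes in the first 25. With X ~ Binomial(25, 0.173), P(Y > 25) = P(X ≤ 2).
  k=0: C(25,0)·0.173^0·0.827^25 = 0.008662
  k=1: C(25,1)·0.173^1·0.827^24 = 0.045302
  k=2: C(25,2)·0.173^2·0.827^23 = 0.113721
P(X ≤ 2) = 0.167685

0.1677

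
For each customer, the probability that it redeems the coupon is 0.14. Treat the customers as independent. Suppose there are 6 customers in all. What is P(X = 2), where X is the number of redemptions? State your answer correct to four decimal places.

0.1608

X ~ Binomial(n=6, p=0.14).
P(X=2) = C(6,2) · p^2 · (1−p)^4
= 15 · 0.0196 · 0.54701 = 0.160820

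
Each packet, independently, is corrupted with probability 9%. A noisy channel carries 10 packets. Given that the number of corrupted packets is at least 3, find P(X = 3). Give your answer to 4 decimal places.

0.8365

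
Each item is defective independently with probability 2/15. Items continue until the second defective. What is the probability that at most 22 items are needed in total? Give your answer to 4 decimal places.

Finishing within 22 items ⇔ at least 2 successes in the first 22. With X ~ Binomial(22, 0.133333), P(Y ≤ 22) = 1 − P(X ≤ 1).
  k=0: C(22,0)·0.133333^0·0.866667^22 = 0.042929
  k=1: C(22,1)·0.133333^1·0.866667^21 = 0.145297
1 − 0.188225 = 0.811775

0.8118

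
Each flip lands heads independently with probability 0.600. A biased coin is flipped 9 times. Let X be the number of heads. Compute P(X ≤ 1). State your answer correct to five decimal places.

X ~ Binomial(9, 0.60); P(X ≤ 1) = Σ C(9,k) p^k (1−p)^(9−k) over k:
  k=0: C(9,0)·0.60^0·0.40^9 = 0.0002621
  k=1: C(9,1)·0.60^1·0.40^8 = 0.0035389
Total = 0.0038011

0.00380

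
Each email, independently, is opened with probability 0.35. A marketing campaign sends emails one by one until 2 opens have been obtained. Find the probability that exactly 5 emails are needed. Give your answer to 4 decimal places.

Y = trial on which the second success occurs; negative binomial, r=2, p=0.35.
P(Y=5) = C(4,1) · p^2 · (1−p)^3
= 4 · 0.1225 · 0.27463 = 0.134566

0.1346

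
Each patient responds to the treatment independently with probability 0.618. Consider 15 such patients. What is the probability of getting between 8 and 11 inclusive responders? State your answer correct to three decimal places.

X ~ Binomial(15, 0.618); P(8 ≤ X ≤ 11) = Σ C(15,k) p^k (1−p)^(15−k) over k:
  k=8: C(15,8)·0.618^8·0.382^7 = 0.16252
  k=9: C(15,9)·0.618^9·0.382^6 = 0.20449
  k=10: C(15,10)·0.618^10·0.382^5 = 0.19850
  k=11: C(15,11)·0.618^11·0.382^4 = 0.14597
Total = 0.71148

0.711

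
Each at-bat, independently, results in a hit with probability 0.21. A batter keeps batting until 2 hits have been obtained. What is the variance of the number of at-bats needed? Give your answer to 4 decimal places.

Y = total at-bats until the second success; negative binomial with r=2, p=0.21.
Var(Y) = r(1−p)/p² = 2·0.79 / 0.21² = 35.827664

35.8277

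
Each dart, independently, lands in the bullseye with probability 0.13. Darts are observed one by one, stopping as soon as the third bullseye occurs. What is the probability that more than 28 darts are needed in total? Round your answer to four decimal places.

0.2760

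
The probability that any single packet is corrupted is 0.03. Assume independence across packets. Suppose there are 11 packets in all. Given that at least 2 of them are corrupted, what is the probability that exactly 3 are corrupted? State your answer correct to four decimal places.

X ~ Binomial(11, 0.03). Want P(X=3 | X≥2) = P(X=3) / P(X≥2).
P(X=3) = C(11,3)·0.03^3·0.97^8 = 0.003492
P(X≥2) = 1 − 0.715301 − 0.243350 = 0.041349
Ratio = 0.003492 / 0.041349 = 0.084442

0.0844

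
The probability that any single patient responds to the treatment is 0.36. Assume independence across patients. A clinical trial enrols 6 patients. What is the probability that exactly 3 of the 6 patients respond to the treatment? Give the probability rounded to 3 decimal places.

X ~ Binomial(n=6, p=0.36).
P(X=3) = C(6,3) · p^3 · (1−p)^3
= 20 · 0.046656 · 0.26214 = 0.24461

0.245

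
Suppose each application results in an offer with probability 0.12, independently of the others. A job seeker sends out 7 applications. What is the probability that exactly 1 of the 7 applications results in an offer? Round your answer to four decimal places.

0.3901

X ~ Binomial(n=7, p=0.12).
P(X=1) = C(7,1) · p^1 · (1−p)^6
= 7 · 0.12 · 0.4644 = 0.390099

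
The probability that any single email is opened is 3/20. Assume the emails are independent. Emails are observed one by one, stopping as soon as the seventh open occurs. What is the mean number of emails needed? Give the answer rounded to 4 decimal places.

Y = total emails until the seventh success; negative binomial with r=7, p=0.15.
E[Y] = r / p = 7 / 0.15 = 46.666667

46.6667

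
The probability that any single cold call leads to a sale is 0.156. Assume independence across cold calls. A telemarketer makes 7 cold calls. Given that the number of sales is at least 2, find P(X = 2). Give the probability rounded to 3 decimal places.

0.729

X ~ Binomial(7, 0.156). Want P(X=2 | X≥2) = P(X=2) / P(X≥2).
P(X=2) = C(7,2)·0.156^2·0.844^5 = 0.21887
P(X≥2) = 1 − 0.30507 − 0.39471 = 0.30022
Ratio = 0.21887 / 0.30022 = 0.72902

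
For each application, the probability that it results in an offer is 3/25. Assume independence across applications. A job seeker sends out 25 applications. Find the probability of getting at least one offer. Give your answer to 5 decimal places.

P(at least one) = 1 − P(none) = 1 − (1 − 0.12)^25
= 1 − 0.0409324 = 0.9590676

0.95907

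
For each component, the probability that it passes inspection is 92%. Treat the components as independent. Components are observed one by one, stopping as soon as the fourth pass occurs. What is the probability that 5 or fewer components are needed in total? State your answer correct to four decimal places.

0.9456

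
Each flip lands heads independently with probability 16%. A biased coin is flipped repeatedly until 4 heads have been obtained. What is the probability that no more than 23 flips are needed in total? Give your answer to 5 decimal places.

0.51411

Finishing within 23 flips ⇔ at least 4 successes in the first 23. With X ~ Binomial(23, 0.16), P(Y ≤ 23) = 1 − P(X ≤ 3).
  k=0: C(23,0)·0.16^0·0.84^23 = 0.0181311
  k=1: C(23,1)·0.16^1·0.84^22 = 0.0794314
  k=2: C(23,2)·0.16^2·0.84^21 = 0.1664277
  k=3: C(23,3)·0.16^3·0.84^20 = 0.2219035
1 − 0.4858937 = 0.5141063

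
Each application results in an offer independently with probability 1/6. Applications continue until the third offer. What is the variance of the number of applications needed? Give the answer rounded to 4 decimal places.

Y = total applications until the third success; negative binomial with r=3, p=0.166667.
Var(Y) = r(1−p)/p² = 3·0.833333 / 0.166667² = 90.000000

90.0000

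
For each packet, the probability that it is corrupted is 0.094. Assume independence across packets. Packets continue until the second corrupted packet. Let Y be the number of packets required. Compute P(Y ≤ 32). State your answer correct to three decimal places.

Finishing within 32 packets ⇔ at least 2 successes in the first 32. With X ~ Binomial(32, 0.094), P(Y ≤ 32) = 1 − P(X ≤ 1).
  k=0: C(32,0)·0.094^0·0.906^32 = 0.04247
  k=1: C(32,1)·0.094^1·0.906^31 = 0.14101
1 − 0.18348 = 0.81652

0.817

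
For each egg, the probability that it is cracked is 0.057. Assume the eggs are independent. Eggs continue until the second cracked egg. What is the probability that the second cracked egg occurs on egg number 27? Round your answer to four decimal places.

Y = trial on which the second success occurs; negative binomial, r=2, p=0.057.
P(Y=27) = C(26,1) · p^2 · (1−p)^25
= 26 · 0.003249 · 0.23056 = 0.019477

0.0195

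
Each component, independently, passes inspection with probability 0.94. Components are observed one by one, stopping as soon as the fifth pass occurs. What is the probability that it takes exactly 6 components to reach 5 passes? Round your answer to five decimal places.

Y = trial on which the fifth success occurs; negative binomial, r=5, p=0.94.
P(Y=6) = C(5,4) · p^5 · (1−p)^1
= 5 · 0.7339 · 0.06 = 0.2201712

0.22017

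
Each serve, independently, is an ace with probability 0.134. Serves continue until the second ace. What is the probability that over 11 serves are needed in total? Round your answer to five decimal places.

0.55513

Needing more than 11 serves ⇔ fewer than 2 successes in the first 11. With X ~ Binomial(11, 0.134), P(Y > 11) = P(X ≤ 1).
  k=0: C(11,0)·0.134^0·0.866^11 = 0.2054456
  k=1: C(11,1)·0.134^1·0.866^10 = 0.3496845
P(X ≤ 1) = 0.5551301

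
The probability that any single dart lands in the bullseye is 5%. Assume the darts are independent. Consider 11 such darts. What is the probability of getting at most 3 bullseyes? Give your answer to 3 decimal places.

X ~ Binomial(11, 0.05); P(X ≤ 3) = Σ C(11,k) p^k (1−p)^(11−k) over k:
  k=0: C(11,0)·0.05^0·0.95^11 = 0.56880
  k=1: C(11,1)·0.05^1·0.95^10 = 0.32931
  k=2: C(11,2)·0.05^2·0.95^9 = 0.08666
  k=3: C(11,3)·0.05^3·0.95^8 = 0.01368
Total = 0.99845

0.998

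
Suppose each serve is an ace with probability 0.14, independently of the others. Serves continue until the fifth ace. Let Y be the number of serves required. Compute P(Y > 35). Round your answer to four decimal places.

0.4460

Needing more than 35 serves ⇔ fewer than 5 successes in the first 35. With X ~ Binomial(35, 0.14), P(Y > 35) = P(X ≤ 4).
  k=0: C(35,0)·0.14^0·0.86^35 = 0.005099
  k=1: C(35,1)·0.14^1·0.86^34 = 0.029050
  k=2: C(35,2)·0.14^2·0.86^33 = 0.080394
  k=3: C(35,3)·0.14^3·0.86^32 = 0.143961
  k=4: C(35,4)·0.14^4·0.86^31 = 0.187484
P(X ≤ 4) = 0.445987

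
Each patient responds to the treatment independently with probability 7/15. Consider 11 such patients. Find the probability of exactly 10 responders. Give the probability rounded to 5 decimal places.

0.00287

X ~ Binomial(n=11, p=0.466667).
P(X=10) = C(11,10) · p^10 · (1−p)^1
= 11 · 0.00048986 · 0.53333 = 0.0028738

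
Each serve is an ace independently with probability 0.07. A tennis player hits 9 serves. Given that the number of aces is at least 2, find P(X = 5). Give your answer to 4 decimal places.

0.0012

X ~ Binomial(9, 0.07). Want P(X=5 | X≥2) = P(X=5) / P(X≥2).
P(X=5) = C(9,5)·0.07^5·0.93^4 = 0.000158
P(X≥2) = 1 − 0.520411 − 0.352537 = 0.127052
Ratio = 0.000158 / 0.127052 = 0.001247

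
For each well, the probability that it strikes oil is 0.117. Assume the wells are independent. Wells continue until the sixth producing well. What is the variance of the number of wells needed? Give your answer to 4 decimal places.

387.0261

Y = total wells until the sixth success; negative binomial with r=6, p=0.117.
Var(Y) = r(1−p)/p² = 6·0.883 / 0.117² = 387.026079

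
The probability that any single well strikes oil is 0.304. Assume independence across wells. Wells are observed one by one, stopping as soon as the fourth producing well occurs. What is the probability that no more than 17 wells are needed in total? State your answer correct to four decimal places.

Finishing within 17 wells ⇔ at least 4 successes in the first 17. With X ~ Binomial(17, 0.304), P(Y ≤ 17) = 1 − P(X ≤ 3).
  k=0: C(17,0)·0.304^0·0.696^17 = 0.002110
  k=1: C(17,1)·0.304^1·0.696^16 = 0.015670
  k=2: C(17,2)·0.304^2·0.696^15 = 0.054755
  k=3: C(17,3)·0.304^3·0.696^14 = 0.119580
1 − 0.192116 = 0.807884

0.8079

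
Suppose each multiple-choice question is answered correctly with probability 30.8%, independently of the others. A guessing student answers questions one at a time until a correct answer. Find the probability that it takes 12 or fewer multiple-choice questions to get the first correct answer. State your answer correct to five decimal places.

Y = number of multiple-choice questions to the first success; geometric, p = 0.308.
P(Y ≤ 12) = 1 − (1−p)^12 = 1 − 0.0120579 = 0.9879421

0.98794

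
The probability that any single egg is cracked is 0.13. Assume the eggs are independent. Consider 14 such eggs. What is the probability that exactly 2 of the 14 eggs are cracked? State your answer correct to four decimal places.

X ~ Binomial(n=14, p=0.13).
P(X=2) = C(14,2) · p^2 · (1−p)^12
= 91 · 0.0169 · 0.18803 = 0.289174

0.2892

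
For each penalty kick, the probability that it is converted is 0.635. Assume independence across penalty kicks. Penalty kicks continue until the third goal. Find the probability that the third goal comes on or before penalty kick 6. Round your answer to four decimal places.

0.8656

Finishing within 6 penalty kicks ⇔ at least 3 successes in the first 6. With X ~ Binomial(6, 0.635), P(Y ≤ 6) = 1 − P(X ≤ 2).
  k=0: C(6,0)·0.635^0·0.365^6 = 0.002365
  k=1: C(6,1)·0.635^1·0.365^5 = 0.024683
  k=2: C(6,2)·0.635^2·0.365^4 = 0.107352
1 − 0.134399 = 0.865601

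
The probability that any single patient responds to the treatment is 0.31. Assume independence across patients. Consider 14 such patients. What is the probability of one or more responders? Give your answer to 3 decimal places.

P(at least one) = 1 − P(none) = 1 − (1 − 0.31)^14
= 1 − 0.00554 = 0.99446

0.994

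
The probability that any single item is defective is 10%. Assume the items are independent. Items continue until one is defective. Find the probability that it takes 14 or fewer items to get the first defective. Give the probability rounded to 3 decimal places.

Y = number of items to the first success; geometric, p = 0.10.
P(Y ≤ 14) = 1 − (1−p)^14 = 1 − 0.22877 = 0.77123

0.771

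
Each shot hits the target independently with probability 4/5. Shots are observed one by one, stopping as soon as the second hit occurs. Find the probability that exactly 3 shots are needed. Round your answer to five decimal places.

0.25600

Y = trial on which the second success occurs; negative binomial, r=2, p=0.80.
P(Y=3) = C(2,1) · p^2 · (1−p)^1
= 2 · 0.64 · 0.2 = 0.2560000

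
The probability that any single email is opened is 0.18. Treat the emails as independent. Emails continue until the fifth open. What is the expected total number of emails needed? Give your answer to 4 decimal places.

Y = total emails until the fifth success; negative binomial with r=5, p=0.18.
E[Y] = r / p = 5 / 0.18 = 27.777778

27.7778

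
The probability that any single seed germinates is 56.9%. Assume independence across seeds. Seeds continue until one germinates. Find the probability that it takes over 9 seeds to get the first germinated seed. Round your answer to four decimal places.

0.0005

Y = number of seeds to the first success; geometric, p = 0.569.
P(Y > 9) = P(first 9 all fail) = (1−p)^9 = 0.000513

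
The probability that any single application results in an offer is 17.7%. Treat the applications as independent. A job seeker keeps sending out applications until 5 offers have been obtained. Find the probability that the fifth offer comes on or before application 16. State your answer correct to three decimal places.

Finishing within 16 applications ⇔ at least 5 successes in the first 16. With X ~ Binomial(16, 0.177), P(Y ≤ 16) = 1 − P(X ≤ 4).
  k=0: C(16,0)·0.177^0·0.823^16 = 0.04430
  k=1: C(16,1)·0.177^1·0.823^15 = 0.15244
  k=2: C(16,2)·0.177^2·0.823^14 = 0.24588
  k=3: C(16,3)·0.177^3·0.823^13 = 0.24678
  k=4: C(16,4)·0.177^4·0.823^12 = 0.17249
1 − 0.86188 = 0.13812

0.138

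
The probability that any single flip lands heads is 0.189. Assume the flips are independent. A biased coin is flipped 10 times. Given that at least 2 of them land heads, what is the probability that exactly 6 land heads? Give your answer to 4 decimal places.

0.0070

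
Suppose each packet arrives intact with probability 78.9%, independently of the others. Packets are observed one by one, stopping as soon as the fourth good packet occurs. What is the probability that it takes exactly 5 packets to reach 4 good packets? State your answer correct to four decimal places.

0.3271

Y = trial on which the fourth success occurs; negative binomial, r=4, p=0.789.
P(Y=5) = C(4,3) · p^4 · (1−p)^1
= 4 · 0.38753 · 0.211 = 0.327077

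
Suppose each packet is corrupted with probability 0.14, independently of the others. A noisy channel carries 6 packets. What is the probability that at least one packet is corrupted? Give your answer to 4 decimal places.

P(at least one) = 1 − P(none) = 1 − (1 − 0.14)^6
= 1 − 0.404567 = 0.595433

0.5954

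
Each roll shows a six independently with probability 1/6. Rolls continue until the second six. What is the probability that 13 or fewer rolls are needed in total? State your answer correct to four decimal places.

Finishing within 13 rolls ⇔ at least 2 successes in the first 13. With X ~ Binomial(13, 0.166667), P(Y ≤ 13) = 1 − P(X ≤ 1).
  k=0: C(13,0)·0.166667^0·0.833333^13 = 0.093464
  k=1: C(13,1)·0.166667^1·0.833333^12 = 0.243006
1 − 0.336470 = 0.663530

0.6635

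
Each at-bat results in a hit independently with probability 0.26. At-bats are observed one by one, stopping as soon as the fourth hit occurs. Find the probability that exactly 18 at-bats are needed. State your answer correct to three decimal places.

0.046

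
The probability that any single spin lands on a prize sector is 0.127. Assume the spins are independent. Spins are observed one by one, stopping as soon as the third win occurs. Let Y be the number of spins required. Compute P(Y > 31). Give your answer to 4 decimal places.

Needing more than 31 spins ⇔ fewer than 3 successes in the first 31. With X ~ Binomial(31, 0.127), P(Y > 31) = P(X ≤ 2).
  k=0: C(31,0)·0.127^0·0.873^31 = 0.014840
  k=1: C(31,1)·0.127^1·0.873^30 = 0.066926
  k=2: C(31,2)·0.127^2·0.873^29 = 0.146041
P(X ≤ 2) = 0.227806

0.2278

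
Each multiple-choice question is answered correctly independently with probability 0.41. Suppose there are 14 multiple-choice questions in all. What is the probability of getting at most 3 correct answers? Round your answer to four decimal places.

X ~ Binomial(14, 0.41); P(X ≤ 3) = Σ C(14,k) p^k (1−p)^(14−k) over k:
  k=0: C(14,0)·0.41^0·0.59^14 = 0.000619
  k=1: C(14,1)·0.41^1·0.59^13 = 0.006025
  k=2: C(14,2)·0.41^2·0.59^12 = 0.027217
  k=3: C(14,3)·0.41^3·0.59^11 = 0.075653
Total = 0.109514

0.1095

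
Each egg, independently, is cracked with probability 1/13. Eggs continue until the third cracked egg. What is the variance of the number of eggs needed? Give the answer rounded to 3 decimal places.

468.000

Y = total eggs until the third success; negative binomial with r=3, p=0.076923.
Var(Y) = r(1−p)/p² = 3·0.923077 / 0.076923² = 468.00000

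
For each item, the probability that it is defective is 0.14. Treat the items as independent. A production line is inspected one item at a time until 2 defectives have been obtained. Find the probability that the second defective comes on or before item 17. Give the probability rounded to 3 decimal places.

0.710

Finishing within 17 items ⇔ at least 2 successes in the first 17. With X ~ Binomial(17, 0.14), P(Y ≤ 17) = 1 − P(X ≤ 1).
  k=0: C(17,0)·0.14^0·0.86^17 = 0.07700
  k=1: C(17,1)·0.14^1·0.86^16 = 0.21308
1 − 0.29008 = 0.70992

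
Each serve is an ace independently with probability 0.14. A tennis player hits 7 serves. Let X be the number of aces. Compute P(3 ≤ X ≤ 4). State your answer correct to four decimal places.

0.0611

X ~ Binomial(7, 0.14); P(3 ≤ X ≤ 4) = Σ C(7,k) p^k (1−p)^(7−k) over k:
  k=3: C(7,3)·0.14^3·0.86^4 = 0.052535
  k=4: C(7,4)·0.14^4·0.86^3 = 0.008552
Total = 0.061087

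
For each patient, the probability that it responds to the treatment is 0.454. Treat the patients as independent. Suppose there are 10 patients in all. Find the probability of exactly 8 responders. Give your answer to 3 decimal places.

X ~ Binomial(n=10, p=0.454).
P(X=8) = C(10,8) · p^8 · (1−p)^2
= 45 · 0.0018049 · 0.29812 = 0.02421

0.024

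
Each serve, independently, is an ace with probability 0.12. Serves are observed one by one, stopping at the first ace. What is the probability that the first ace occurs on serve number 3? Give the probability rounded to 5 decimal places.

Geometric (trials to first success), p = 0.12.
P(Y = 3) = (1−p)^2 · p = 0.7744 · 0.12 = 0.0929280

0.09293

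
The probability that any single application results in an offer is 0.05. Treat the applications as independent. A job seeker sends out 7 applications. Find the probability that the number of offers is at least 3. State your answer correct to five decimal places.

0.00376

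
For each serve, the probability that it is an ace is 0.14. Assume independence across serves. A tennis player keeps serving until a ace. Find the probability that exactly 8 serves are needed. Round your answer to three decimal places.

0.049

Geometric (trials to first success), p = 0.14.
P(Y = 8) = (1−p)^7 · p = 0.34793 · 0.14 = 0.04871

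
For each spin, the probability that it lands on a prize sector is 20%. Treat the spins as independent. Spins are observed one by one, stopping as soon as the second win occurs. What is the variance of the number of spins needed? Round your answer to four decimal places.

Y = total spins until the second success; negative binomial with r=2, p=0.20.
Var(Y) = r(1−p)/p² = 2·0.80 / 0.20² = 40.000000

40.0000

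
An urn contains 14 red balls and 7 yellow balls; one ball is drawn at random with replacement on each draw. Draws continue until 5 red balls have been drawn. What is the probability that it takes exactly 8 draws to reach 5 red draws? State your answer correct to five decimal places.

0.17071

Y = trial on which the fifth success occurs; negative binomial, r=5, p=0.666667.
P(Y=8) = C(7,4) · p^5 · (1−p)^3
= 35 · 0.13169 · 0.037037 = 0.1707057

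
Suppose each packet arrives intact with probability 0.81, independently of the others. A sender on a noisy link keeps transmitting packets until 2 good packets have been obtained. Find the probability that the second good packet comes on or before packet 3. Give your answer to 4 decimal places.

0.9054

Finishing within 3 packets ⇔ at least 2 successes in the first 3. With X ~ Binomial(3, 0.81), P(Y ≤ 3) = 1 − P(X ≤ 1).
  k=0: C(3,0)·0.81^0·0.19^3 = 0.006859
  k=1: C(3,1)·0.81^1·0.19^2 = 0.087723
1 − 0.094582 = 0.905418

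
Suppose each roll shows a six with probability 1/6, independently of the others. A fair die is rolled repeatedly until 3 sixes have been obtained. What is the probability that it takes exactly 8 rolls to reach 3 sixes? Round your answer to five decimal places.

Y = trial on which the third success occurs; negative binomial, r=3, p=0.166667.
P(Y=8) = C(7,2) · p^3 · (1−p)^5
= 21 · 0.0046296 · 0.40188 = 0.0390714

0.03907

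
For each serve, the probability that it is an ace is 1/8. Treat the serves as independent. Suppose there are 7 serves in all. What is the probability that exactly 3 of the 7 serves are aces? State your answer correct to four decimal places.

0.0401

X ~ Binomial(n=7, p=0.125).
P(X=3) = C(7,3) · p^3 · (1−p)^4
= 35 · 0.0019531 · 0.58618 = 0.040071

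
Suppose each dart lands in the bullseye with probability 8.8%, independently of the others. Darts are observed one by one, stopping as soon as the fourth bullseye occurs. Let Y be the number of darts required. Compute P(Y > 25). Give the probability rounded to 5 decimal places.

0.82693

Needing more than 25 darts ⇔ fewer than 4 successes in the first 25. With X ~ Binomial(25, 0.088), P(Y > 25) = P(X ≤ 3).
  k=0: C(25,0)·0.088^0·0.912^25 = 0.0999703
  k=1: C(25,1)·0.088^1·0.912^24 = 0.2411564
  k=2: C(25,2)·0.088^2·0.912^23 = 0.2792337
  k=3: C(25,3)·0.088^3·0.912^22 = 0.2065676
P(X ≤ 3) = 0.8269281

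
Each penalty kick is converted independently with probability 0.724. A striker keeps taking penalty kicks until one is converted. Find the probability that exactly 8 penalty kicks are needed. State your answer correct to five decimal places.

0.00009

Geometric (trials to first success), p = 0.724.
P(Y = 8) = (1−p)^7 · p = 0.000122 · 0.724 = 0.0000883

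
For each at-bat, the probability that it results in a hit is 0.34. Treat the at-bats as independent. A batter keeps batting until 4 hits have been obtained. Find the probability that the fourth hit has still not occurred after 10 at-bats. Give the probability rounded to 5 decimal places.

Needing more than 10 at-bats ⇔ fewer than 4 successes in the first 10. With X ~ Binomial(10, 0.34), P(Y > 10) = P(X ≤ 3).
  k=0: C(10,0)·0.34^0·0.66^10 = 0.0156834
  k=1: C(10,1)·0.34^1·0.66^9 = 0.0807931
  k=2: C(10,2)·0.34^2·0.66^8 = 0.1872931
  k=3: C(10,3)·0.34^3·0.66^7 = 0.2572916
P(X ≤ 3) = 0.5410612

0.54106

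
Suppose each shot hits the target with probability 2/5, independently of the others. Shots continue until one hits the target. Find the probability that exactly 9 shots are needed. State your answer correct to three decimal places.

0.007

Geometric (trials to first success), p = 0.40.
P(Y = 9) = (1−p)^8 · p = 0.016796 · 0.40 = 0.00672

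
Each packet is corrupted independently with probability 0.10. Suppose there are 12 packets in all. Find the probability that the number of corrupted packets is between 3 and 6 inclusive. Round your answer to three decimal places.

0.111

X ~ Binomial(12, 0.10); P(3 ≤ X ≤ 6) = Σ C(12,k) p^k (1−p)^(12−k) over k:
  k=3: C(12,3)·0.10^3·0.90^9 = 0.08523
  k=4: C(12,4)·0.10^4·0.90^8 = 0.02131
  k=5: C(12,5)·0.10^5·0.90^7 = 0.00379
  k=6: C(12,6)·0.10^6·0.90^6 = 0.00049
Total = 0.11082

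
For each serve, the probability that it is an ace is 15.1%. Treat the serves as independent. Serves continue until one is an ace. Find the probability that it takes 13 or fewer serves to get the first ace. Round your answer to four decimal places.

Y = number of serves to the first success; geometric, p = 0.151.
P(Y ≤ 13) = 1 − (1−p)^13 = 1 − 0.119069 = 0.880931

0.8809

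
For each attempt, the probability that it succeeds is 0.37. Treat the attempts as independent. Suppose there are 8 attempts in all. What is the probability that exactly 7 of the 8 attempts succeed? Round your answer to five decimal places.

X ~ Binomial(n=8, p=0.37).
P(X=7) = C(8,7) · p^7 · (1−p)^1
= 8 · 0.00094932 · 0.63 = 0.0047846

0.00478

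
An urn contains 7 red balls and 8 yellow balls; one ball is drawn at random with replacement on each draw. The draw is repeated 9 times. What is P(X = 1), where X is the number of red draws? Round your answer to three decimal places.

X ~ Binomial(n=9, p=0.466667).
P(X=1) = C(9,1) · p^1 · (1−p)^8
= 9 · 0.46667 · 0.0065462 = 0.02749

0.027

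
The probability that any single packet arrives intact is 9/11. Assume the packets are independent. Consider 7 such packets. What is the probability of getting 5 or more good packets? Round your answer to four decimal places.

X ~ Binomial(7, 0.818182); P(X ≥ 5) = Σ C(7,k) p^k (1−p)^(7−k) over k:
  k=5: C(7,5)·0.818182^5·0.181818^2 = 0.254532
  k=6: C(7,6)·0.818182^6·0.181818^1 = 0.381799
  k=7: C(7,7)·0.818182^7·0.181818^0 = 0.245442
Total = 0.881773

0.8818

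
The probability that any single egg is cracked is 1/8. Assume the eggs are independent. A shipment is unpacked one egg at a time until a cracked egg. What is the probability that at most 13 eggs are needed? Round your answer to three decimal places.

Y = number of eggs to the first success; geometric, p = 0.125.
P(Y ≤ 13) = 1 − (1−p)^13 = 1 − 0.17624 = 0.82376

0.824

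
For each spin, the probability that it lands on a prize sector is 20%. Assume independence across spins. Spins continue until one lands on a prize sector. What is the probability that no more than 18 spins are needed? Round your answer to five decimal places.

0.98199

Y = number of spins to the first success; geometric, p = 0.20.
P(Y ≤ 18) = 1 − (1−p)^18 = 1 − 0.0180144 = 0.9819856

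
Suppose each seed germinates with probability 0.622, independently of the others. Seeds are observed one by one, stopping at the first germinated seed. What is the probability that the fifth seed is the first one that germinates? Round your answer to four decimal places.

0.0127

Geometric (trials to first success), p = 0.622.
P(Y = 5) = (1−p)^4 · p = 0.020416 · 0.622 = 0.012699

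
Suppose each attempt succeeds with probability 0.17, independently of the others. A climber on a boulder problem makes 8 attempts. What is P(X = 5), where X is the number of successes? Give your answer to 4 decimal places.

X ~ Binomial(n=8, p=0.17).
P(X=5) = C(8,5) · p^5 · (1−p)^3
= 56 · 0.00014199 · 0.57179 = 0.004546

0.0045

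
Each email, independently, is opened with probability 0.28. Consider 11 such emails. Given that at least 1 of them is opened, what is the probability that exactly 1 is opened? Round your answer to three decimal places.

0.119

X ~ Binomial(11, 0.28). Want P(X=1 | X≥1) = P(X=1) / P(X≥1).
P(X=1) = C(11,1)·0.28^1·0.72^10 = 0.11531
P(X≥1) = 1 − 0.02696 = 0.97304
Ratio = 0.11531 / 0.97304 = 0.11851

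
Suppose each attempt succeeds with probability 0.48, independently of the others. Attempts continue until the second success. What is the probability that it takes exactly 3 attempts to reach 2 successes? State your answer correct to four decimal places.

0.2396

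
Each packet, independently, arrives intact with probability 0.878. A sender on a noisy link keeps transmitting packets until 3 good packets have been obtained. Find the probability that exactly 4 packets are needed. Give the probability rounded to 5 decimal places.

0.24772

Y = trial on which the third success occurs; negative binomial, r=3, p=0.878.
P(Y=4) = C(3,2) · p^3 · (1−p)^1
= 3 · 0.67684 · 0.122 = 0.2477220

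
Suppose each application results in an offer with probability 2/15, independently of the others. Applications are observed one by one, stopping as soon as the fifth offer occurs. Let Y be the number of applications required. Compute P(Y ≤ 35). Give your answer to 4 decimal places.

0.5081

Finishing within 35 applications ⇔ at least 5 successes in the first 35. With X ~ Binomial(35, 0.133333), P(Y ≤ 35) = 1 − P(X ≤ 4).
  k=0: C(35,0)·0.133333^0·0.866667^35 = 0.006681
  k=1: C(35,1)·0.133333^1·0.866667^34 = 0.035973
  k=2: C(35,2)·0.133333^2·0.866667^33 = 0.094084
  k=3: C(35,3)·0.133333^3·0.866667^32 = 0.159218
  k=4: C(35,4)·0.133333^4·0.866667^31 = 0.195961
1 − 0.491917 = 0.508083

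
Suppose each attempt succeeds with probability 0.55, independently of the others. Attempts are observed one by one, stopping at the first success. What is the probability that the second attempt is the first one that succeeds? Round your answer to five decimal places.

Geometric (trials to first success), p = 0.55.
P(Y = 2) = (1−p)^1 · p = 0.45 · 0.55 = 0.2475000

0.24750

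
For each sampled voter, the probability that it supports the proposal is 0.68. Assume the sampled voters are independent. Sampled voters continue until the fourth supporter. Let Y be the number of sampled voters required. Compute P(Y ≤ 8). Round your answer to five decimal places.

Finishing within 8 sampled voters ⇔ at least 4 successes in the first 8. With X ~ Binomial(8, 0.68), P(Y ≤ 8) = 1 − P(X ≤ 3).
  k=0: C(8,0)·0.68^0·0.32^8 = 0.0001100
  k=1: C(8,1)·0.68^1·0.32^7 = 0.0018692
  k=2: C(8,2)·0.68^2·0.32^6 = 0.0139020
  k=3: C(8,3)·0.68^3·0.32^5 = 0.0590833
1 − 0.0749644 = 0.9250356

0.92504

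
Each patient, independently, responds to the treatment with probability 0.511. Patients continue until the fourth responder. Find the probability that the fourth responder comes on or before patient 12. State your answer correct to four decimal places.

Finishing within 12 patients ⇔ at least 4 successes in the first 12. With X ~ Binomial(12, 0.511), P(Y ≤ 12) = 1 − P(X ≤ 3).
  k=0: C(12,0)·0.511^0·0.489^12 = 0.000187
  k=1: C(12,1)·0.511^1·0.489^11 = 0.002344
  k=2: C(12,2)·0.511^2·0.489^10 = 0.013473
  k=3: C(12,3)·0.511^3·0.489^9 = 0.046932
1 − 0.062936 = 0.937064

0.9371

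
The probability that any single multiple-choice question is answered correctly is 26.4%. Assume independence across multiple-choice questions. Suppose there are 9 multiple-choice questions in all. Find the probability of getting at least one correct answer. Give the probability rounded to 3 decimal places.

0.937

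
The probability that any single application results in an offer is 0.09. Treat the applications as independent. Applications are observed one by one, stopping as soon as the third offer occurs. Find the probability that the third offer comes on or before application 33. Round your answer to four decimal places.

0.5804

Finishing within 33 applications ⇔ at least 3 successes in the first 33. With X ~ Binomial(33, 0.09), P(Y ≤ 33) = 1 − P(X ≤ 2).
  k=0: C(33,0)·0.09^0·0.91^33 = 0.044501
  k=1: C(33,1)·0.09^1·0.91^32 = 0.145238
  k=2: C(33,2)·0.09^2·0.91^31 = 0.229828
1 − 0.419566 = 0.580434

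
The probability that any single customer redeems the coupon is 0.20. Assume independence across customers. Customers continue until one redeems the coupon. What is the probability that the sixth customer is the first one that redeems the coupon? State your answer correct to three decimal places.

Geometric (trials to first success), p = 0.20.
P(Y = 6) = (1−p)^5 · p = 0.32768 · 0.20 = 0.06554

0.066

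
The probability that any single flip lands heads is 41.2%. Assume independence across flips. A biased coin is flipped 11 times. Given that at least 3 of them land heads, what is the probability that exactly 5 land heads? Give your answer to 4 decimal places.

X ~ Binomial(11, 0.412). Want P(X=5 | X≥3) = P(X=5) / P(X≥3).
P(X=5) = C(11,5)·0.412^5·0.588^6 = 0.226669
P(X≥3) = 1 − 0.002905 − 0.022390 − 0.078443 = 0.896262
Ratio = 0.226669 / 0.896262 = 0.252905

0.2529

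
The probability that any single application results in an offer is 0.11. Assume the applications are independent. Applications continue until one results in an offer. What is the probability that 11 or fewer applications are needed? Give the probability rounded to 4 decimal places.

0.7225

Y = number of applications to the first success; geometric, p = 0.11.
P(Y ≤ 11) = 1 − (1−p)^11 = 1 − 0.277517 = 0.722483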